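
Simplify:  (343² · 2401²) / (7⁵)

7^9

343² = 7^6; 2401² = 7^8; 7⁵ = 7^5
Combine exponents: 7^9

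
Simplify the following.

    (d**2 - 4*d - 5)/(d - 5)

d + 1

Factor: d**2 - 4*d - 5 = (d + 1)*(d - 5)
Cancel the common factor (d - 5).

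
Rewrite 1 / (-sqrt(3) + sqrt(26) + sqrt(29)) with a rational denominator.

Group as (sqrt(26) + sqrt(29)) - sqrt(3); multiply by (sqrt(26) + sqrt(29)) + sqrt(3), then rationalise the remaining surd.

(-26*sqrt(3) + 3*sqrt(26) + sqrt(2262))/156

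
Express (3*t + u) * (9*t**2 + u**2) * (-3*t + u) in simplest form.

(u+(3*t))(u-(3*t)) = -9*t**2 + u**2; continue pairing.

-81*t**4 + u**4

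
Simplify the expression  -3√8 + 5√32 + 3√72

32*√2

3√8 = 6*√2; 5√32 = 20*√2; 3√72 = 18*√2
Combine: (-6 + 20 + 18)·√2 = 32*√2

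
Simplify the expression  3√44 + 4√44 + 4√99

3√44 = 6*√11; 4√44 = 8*√11; 4√99 = 12*√11
Combine: (6 + 8 + 12)·√11 = 26*√11

26*√11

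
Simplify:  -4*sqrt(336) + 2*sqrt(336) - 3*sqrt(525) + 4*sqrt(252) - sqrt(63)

-23*sqrt(21) + 21*sqrt(7)

4*sqrt(336) = 16*sqrt(21); 2*sqrt(336) = 8*sqrt(21); 3*sqrt(525) = 15*sqrt(21); 4*sqrt(252) = 24*sqrt(7); sqrt(63) = 3*sqrt(7)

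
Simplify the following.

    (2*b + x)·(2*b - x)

4*b² - x²

Difference of squares with P = 2*b, Q = x.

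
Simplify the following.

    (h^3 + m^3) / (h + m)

m^3 + h^3 = (h + m)(h^2 - h*m + m^2).

h^2 - h*m + m^2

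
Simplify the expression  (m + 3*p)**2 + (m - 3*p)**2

Binomially expand both and collect terms in m, (3*p).

2*m**2 + 18*p**2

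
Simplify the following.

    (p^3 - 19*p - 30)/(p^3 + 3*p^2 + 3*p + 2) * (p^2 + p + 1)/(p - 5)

p + 3

Factor: p^3 - 19*p - 30 = (p - 5)*(p + 3)*(p + 2);  p^3 + 3*p^2 + 3*p + 2 = (p + 2)*(p^2 + p + 1)
Cancel the common factors (p^2 + p + 1), (p - 5), (p + 2).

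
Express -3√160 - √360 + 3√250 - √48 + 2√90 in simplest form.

3√160 = 12*√10; √360 = 6*√10; 3√250 = 15*√10; √48 = 4*√3; 2√90 = 6*√10

-4*√3 + 3*√10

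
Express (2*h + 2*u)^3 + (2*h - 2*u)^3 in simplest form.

Binomially expand both and collect terms in (2*h), (2*u).

16*h*(h^2 + 3*u^2)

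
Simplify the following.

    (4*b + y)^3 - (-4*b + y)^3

128*b^3 + 24*b*y^2

Only the odd-power cross terms survive.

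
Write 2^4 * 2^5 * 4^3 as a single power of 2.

2^4 = 2^4; 2^5 = 2^5; 4^3 = 2^6
Combine exponents: 2^15

2^15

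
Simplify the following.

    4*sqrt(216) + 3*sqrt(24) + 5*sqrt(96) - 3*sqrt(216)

32*sqrt(6)

4*sqrt(216) = 24*sqrt(6); 3*sqrt(24) = 6*sqrt(6); 5*sqrt(96) = 20*sqrt(6); 3*sqrt(216) = 18*sqrt(6)
Combine: (24 + 6 + 20 - 18)·sqrt(6) = 32*sqrt(6)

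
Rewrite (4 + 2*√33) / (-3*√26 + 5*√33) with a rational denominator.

Multiply numerator and denominator by 3*√26 + 5*√33.
Denominator becomes 591; numerator becomes 12*√26 + 20*√33 + 6*√858 + 330.

(12*√26 + 20*√33 + 6*√858 + 330)/591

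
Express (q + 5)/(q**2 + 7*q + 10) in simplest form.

Factor: q**2 + 7*q + 10 = (q + 5)*(q + 2)
Cancel the common factor (q + 5).

1/(q + 2)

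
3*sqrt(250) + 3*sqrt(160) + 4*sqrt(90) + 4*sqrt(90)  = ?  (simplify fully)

3*sqrt(250) = 15*sqrt(10); 3*sqrt(160) = 12*sqrt(10); 4*sqrt(90) = 12*sqrt(10); 4*sqrt(90) = 12*sqrt(10)
Combine: (15 + 12 + 12 + 12)·sqrt(10) = 51*sqrt(10)

51*sqrt(10)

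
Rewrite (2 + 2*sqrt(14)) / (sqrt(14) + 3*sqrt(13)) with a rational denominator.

(-28 - 2*sqrt(14) + 6*sqrt(13) + 6*sqrt(182))/103

Multiply numerator and denominator by -3*sqrt(13) + sqrt(14).
Denominator becomes -103; numerator becomes -6*sqrt(182) - 6*sqrt(13) + 2*sqrt(14) + 28.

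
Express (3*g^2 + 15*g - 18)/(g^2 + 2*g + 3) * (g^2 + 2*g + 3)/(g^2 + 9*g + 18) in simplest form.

(3*g - 3)/(g + 3)

Factor: 3*g^2 + 15*g - 18 = 3*(g + 6)*(g - 1);  g^2 + 9*g + 18 = (g + 3)*(g + 6)
Cancel the common factors (g^2 + 2*g + 3), (g + 6).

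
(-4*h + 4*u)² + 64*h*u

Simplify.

16*(h + u)²

After expansion: 16*h² + 32*h*u + 16*u² — a perfect-square trinomial.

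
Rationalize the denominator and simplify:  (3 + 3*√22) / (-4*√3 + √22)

(-12*√66 - 66 - 12*√3 - 3*√22)/26

Multiply numerator and denominator by √22 + 4*√3.
Denominator becomes -26; numerator becomes 3*√22 + 12*√3 + 66 + 12*√66.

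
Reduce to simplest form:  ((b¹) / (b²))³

Inside the bracket: (b^-1)
Raise to the power 3: (b^-3)

b^(-3)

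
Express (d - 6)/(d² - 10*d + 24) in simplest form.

1/(d - 4)

Factor: d² - 10*d + 24 = (d - 4)·(d - 6)
Cancel the common factor (d - 6).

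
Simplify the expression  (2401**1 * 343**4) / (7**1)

7**15

2401**1 = 7**4; 343**4 = 7**12; 7**1 = 7**1
Combine exponents: 7**15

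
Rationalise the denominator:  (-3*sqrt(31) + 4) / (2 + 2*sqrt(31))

Multiply numerator and denominator by -2*sqrt(31) + 2.
Denominator becomes -120; numerator becomes -14*sqrt(31) + 194.

(-97 + 7*sqrt(31))/60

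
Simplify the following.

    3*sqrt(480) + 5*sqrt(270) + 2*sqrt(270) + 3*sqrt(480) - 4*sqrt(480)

29*sqrt(30)

3*sqrt(480) = 12*sqrt(30); 5*sqrt(270) = 15*sqrt(30); 2*sqrt(270) = 6*sqrt(30); 3*sqrt(480) = 12*sqrt(30); 4*sqrt(480) = 16*sqrt(30)
Combine: (12 + 15 + 6 + 12 - 16)·sqrt(30) = 29*sqrt(30)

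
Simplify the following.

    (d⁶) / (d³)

d³

Quotient: d³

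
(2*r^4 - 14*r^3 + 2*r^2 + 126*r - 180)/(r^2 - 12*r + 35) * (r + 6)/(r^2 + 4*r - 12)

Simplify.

Factor: 2*r^4 - 14*r^3 + 2*r^2 + 126*r - 180 = 2*(r - 2)*(r - 3)*(r - 5)*(r + 3);  r^2 - 12*r + 35 = (r - 7)*(r - 5);  r^2 + 4*r - 12 = (r + 6)*(r - 2)
Cancel the common factors (r - 2), (r + 6), (r - 5).

(2*r^2 - 18)/(r - 7)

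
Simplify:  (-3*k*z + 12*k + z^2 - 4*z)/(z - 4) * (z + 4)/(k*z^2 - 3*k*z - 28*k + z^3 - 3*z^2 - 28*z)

Factor: -3*k*z + 12*k + z^2 - 4*z = (-3*k + z)*(z - 4);  k*z^2 - 3*k*z - 28*k + z^3 - 3*z^2 - 28*z = (k + z)*(z + 4)*(z - 7)
Cancel the common factors (z + 4), (z - 4).

(-3*k + z)/(k*z - 7*k + z^2 - 7*z)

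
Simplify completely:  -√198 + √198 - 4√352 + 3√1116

√198 = 3*√22; √198 = 3*√22; 4√352 = 16*√22; 3√1116 = 18*√31

-16*√22 + 18*√31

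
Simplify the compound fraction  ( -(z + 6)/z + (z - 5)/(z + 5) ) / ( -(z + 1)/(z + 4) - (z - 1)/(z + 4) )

(8*z**2 + 47*z + 60)/(z**3 + 5*z**2)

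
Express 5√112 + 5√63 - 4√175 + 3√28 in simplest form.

21*√7

5√112 = 20*√7; 5√63 = 15*√7; 4√175 = 20*√7; 3√28 = 6*√7
Combine: (20 + 15 - 20 + 6)·√7 = 21*√7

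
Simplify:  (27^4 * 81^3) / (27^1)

27^4 = 3^12; 81^3 = 3^12; 27^1 = 3^3
Combine exponents: 3^21

3^21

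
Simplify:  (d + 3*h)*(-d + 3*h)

Product of conjugates: (P+Q)(P-Q) = P**2 - Q**2.

-d**2 + 9*h**2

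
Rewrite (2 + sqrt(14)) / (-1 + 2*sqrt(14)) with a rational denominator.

(sqrt(14) + 6)/11

Multiply numerator and denominator by -2*sqrt(14) - 1.
Denominator becomes -55; numerator becomes -30 - 5*sqrt(14).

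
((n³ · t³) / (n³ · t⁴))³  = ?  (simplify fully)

t^(-3)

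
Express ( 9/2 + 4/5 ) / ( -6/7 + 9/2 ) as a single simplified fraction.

371/255

Numerator: 9/2 + 4/5 = 53/10
Denominator: -6/7 + 9/2 = 51/14
Divide: (53/10) · (14/51) = 371/255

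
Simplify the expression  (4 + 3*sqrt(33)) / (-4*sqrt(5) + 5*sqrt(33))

(16*sqrt(5) + 20*sqrt(33) + 12*sqrt(165) + 495)/745

Multiply numerator and denominator by 4*sqrt(5) + 5*sqrt(33).
Denominator becomes 745; numerator becomes 16*sqrt(5) + 20*sqrt(33) + 12*sqrt(165) + 495.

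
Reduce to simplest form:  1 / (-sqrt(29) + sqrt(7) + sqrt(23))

Group as (sqrt(7) + sqrt(23)) - sqrt(29); multiply by (sqrt(7) + sqrt(23)) + sqrt(29), then rationalise the remaining surd.

(-sqrt(29) + 13*sqrt(23) + 45*sqrt(7) + 2*sqrt(4669))/643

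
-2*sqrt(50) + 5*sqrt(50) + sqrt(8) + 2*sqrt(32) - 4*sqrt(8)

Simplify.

17*sqrt(2)

2*sqrt(50) = 10*sqrt(2); 5*sqrt(50) = 25*sqrt(2); sqrt(8) = 2*sqrt(2); 2*sqrt(32) = 8*sqrt(2); 4*sqrt(8) = 8*sqrt(2)
Combine: (-10 + 25 + 2 + 8 - 8)·sqrt(2) = 17*sqrt(2)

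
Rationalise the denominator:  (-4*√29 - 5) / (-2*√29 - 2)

(√29 + 111)/56

Multiply numerator and denominator by -2 + 2*√29.
Denominator becomes -112; numerator becomes -222 - 2*√29.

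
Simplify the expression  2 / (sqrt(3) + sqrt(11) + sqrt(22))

Group as (sqrt(3) + sqrt(11)) + sqrt(22); multiply by (sqrt(3) + sqrt(11)) - sqrt(22), then rationalise the remaining surd.

(-11*sqrt(6) - 4*sqrt(22) + 7*sqrt(11) + 15*sqrt(3))/17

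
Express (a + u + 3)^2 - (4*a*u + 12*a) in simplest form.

(-a + u + 3)^2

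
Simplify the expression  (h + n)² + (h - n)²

Write as f(h,n) + f(h,-n) and expand.

2*h² + 2*n²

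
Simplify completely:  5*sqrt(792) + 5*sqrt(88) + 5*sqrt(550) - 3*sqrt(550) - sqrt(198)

5*sqrt(792) = 30*sqrt(22); 5*sqrt(88) = 10*sqrt(22); 5*sqrt(550) = 25*sqrt(22); 3*sqrt(550) = 15*sqrt(22); sqrt(198) = 3*sqrt(22)
Combine: (30 + 10 + 25 - 15 - 3)·sqrt(22) = 47*sqrt(22)

47*sqrt(22)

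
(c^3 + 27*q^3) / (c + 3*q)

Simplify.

c^2 - 3*c*q + 9*q^2

Apply the sum-of-cubes factorisation and cancel (c + 3*q).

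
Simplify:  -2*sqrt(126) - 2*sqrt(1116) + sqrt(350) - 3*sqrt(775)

2*sqrt(126) = 6*sqrt(14); 2*sqrt(1116) = 12*sqrt(31); sqrt(350) = 5*sqrt(14); 3*sqrt(775) = 15*sqrt(31)

-27*sqrt(31) - sqrt(14)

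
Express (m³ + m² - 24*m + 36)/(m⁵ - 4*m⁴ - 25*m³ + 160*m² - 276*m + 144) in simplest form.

Factor: m³ + m² - 24*m + 36 = (m + 6)·(m - 2)·(m - 3);  m⁵ - 4*m⁴ - 25*m³ + 160*m² - 276*m + 144 = (m + 6)·(m - 1)·(m - 2)·(m - 3)·(m - 4)
Cancel the common factors (m + 6), (m - 2), (m - 3).

1/(m² - 5*m + 4)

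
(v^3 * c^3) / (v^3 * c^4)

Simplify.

1/c

Quotient: (c^-1)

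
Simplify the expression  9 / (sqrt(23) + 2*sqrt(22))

Multiply numerator and denominator by -sqrt(23) + 2*sqrt(22).
Denominator becomes 65; numerator becomes -9*sqrt(23) + 18*sqrt(22).

(-9*sqrt(23) + 18*sqrt(22))/65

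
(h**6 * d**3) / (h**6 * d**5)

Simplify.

Quotient: (d**-2)

d**(-2)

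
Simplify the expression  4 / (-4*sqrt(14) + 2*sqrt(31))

(-4*sqrt(14) - 2*sqrt(31))/25

Multiply numerator and denominator by 2*sqrt(31) + 4*sqrt(14).
Denominator becomes -100; numerator becomes 8*sqrt(31) + 16*sqrt(14).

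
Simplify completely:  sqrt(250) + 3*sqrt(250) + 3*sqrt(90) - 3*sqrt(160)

sqrt(250) = 5*sqrt(10); 3*sqrt(250) = 15*sqrt(10); 3*sqrt(90) = 9*sqrt(10); 3*sqrt(160) = 12*sqrt(10)
Combine: (5 + 15 + 9 - 12)·sqrt(10) = 17*sqrt(10)

17*sqrt(10)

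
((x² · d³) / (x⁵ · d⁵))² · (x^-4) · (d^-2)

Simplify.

1/(d⁶*x^10)

Inside the bracket: (x^-3) · (d^-2)
Raise to the power 2: (x^-6) · (d^-4)
Multiply by (x^-4) · (d^-2): add exponents.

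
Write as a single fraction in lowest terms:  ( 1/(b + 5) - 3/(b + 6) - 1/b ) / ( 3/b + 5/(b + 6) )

Numerator: 1/(b + 5) - 3/(b + 6) - 1/b = (-3*b^2 - 20*b - 30)/(b^3 + 11*b^2 + 30*b)
Denominator: 3/b + 5/(b + 6) = (8*b + 18)/(b^2 + 6*b)
Divide: ((-3*b^2 - 20*b - 30)/(b^3 + 11*b^2 + 30*b)) · ((b^2 + 6*b)/(8*b + 18)) = (-3*b^2 - 20*b - 30)/(8*b^2 + 58*b + 90)

(-3*b^2 - 20*b - 30)/(8*b^2 + 58*b + 90)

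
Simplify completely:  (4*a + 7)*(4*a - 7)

16*a**2 - 49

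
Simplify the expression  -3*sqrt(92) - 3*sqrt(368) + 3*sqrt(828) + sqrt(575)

3*sqrt(92) = 6*sqrt(23); 3*sqrt(368) = 12*sqrt(23); 3*sqrt(828) = 18*sqrt(23); sqrt(575) = 5*sqrt(23)
Combine: (-6 - 12 + 18 + 5)·sqrt(23) = 5*sqrt(23)

5*sqrt(23)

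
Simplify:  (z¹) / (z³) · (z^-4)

z^(-6)

Quotient: (z^-2)
Multiply by (z^-4): add exponents.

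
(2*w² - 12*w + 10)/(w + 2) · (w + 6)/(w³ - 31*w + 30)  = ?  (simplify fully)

2/(w + 2)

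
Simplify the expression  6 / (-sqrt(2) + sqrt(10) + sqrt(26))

(-27*sqrt(10) - 6*sqrt(130) + 51*sqrt(2) + 21*sqrt(26))/29

Group as (sqrt(10) + sqrt(26)) - sqrt(2); multiply by (sqrt(10) + sqrt(26)) + sqrt(2), then rationalise the remaining surd.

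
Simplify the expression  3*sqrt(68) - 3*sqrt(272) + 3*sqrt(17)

-3*sqrt(17)

3*sqrt(68) = 6*sqrt(17); 3*sqrt(272) = 12*sqrt(17); 3*sqrt(17) = 3*sqrt(17)
Combine: (6 - 12 + 3)·sqrt(17) = -3*sqrt(17)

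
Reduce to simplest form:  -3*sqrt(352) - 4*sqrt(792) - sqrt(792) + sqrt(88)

3*sqrt(352) = 12*sqrt(22); 4*sqrt(792) = 24*sqrt(22); sqrt(792) = 6*sqrt(22); sqrt(88) = 2*sqrt(22)
Combine: (-12 - 24 - 6 + 2)·sqrt(22) = -40*sqrt(22)

-40*sqrt(22)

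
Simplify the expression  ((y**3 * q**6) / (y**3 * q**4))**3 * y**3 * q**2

q**8*y**3

Inside the bracket: q**2
Raise to the power 3: q**6
Multiply by y**3 * q**2: add exponents.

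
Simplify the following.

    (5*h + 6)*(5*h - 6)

25*h^2 - 36

Product of conjugates: (P+Q)(P-Q) = P^2 - Q^2.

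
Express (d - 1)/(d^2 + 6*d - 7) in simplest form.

1/(d + 7)

Factor: d^2 + 6*d - 7 = (d + 7)*(d - 1)
Cancel the common factor (d - 1).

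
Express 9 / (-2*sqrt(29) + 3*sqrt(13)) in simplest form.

18*sqrt(29) + 27*sqrt(13)

Multiply numerator and denominator by 2*sqrt(29) + 3*sqrt(13).
Denominator becomes 1; numerator becomes 18*sqrt(29) + 27*sqrt(13).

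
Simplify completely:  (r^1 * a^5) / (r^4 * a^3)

Quotient: (r^-3) * a^2

a^2/r^3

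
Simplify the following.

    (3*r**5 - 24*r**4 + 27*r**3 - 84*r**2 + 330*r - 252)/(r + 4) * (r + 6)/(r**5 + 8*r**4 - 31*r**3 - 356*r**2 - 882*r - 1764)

(3*r**2 - 9*r + 6)/(r**2 + 11*r + 28)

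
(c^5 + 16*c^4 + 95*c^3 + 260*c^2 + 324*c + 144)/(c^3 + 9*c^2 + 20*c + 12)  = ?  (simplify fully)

c^2 + 7*c + 12

Factor: c^5 + 16*c^4 + 95*c^3 + 260*c^2 + 324*c + 144 = (c + 4)*(c + 1)*(c + 2)*(c + 3)*(c + 6);  c^3 + 9*c^2 + 20*c + 12 = (c + 6)*(c + 1)*(c + 2)
Cancel the common factors (c + 2), (c + 6), (c + 1).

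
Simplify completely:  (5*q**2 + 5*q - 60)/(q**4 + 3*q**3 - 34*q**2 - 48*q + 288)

Factor: 5*q**2 + 5*q - 60 = 5*(q + 4)*(q - 3);  q**4 + 3*q**3 - 34*q**2 - 48*q + 288 = (q - 4)*(q + 4)*(q + 6)*(q - 3)
Cancel the common factors (q + 4), (q - 3).

5/(q**2 + 2*q - 24)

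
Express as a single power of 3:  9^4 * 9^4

3^16

9^4 = 3^8; 9^4 = 3^8
Combine exponents: 3^16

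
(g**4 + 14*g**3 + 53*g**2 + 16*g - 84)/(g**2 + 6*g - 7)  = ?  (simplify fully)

g**2 + 8*g + 12

Factor: g**4 + 14*g**3 + 53*g**2 + 16*g - 84 = (g + 7)*(g + 2)*(g + 6)*(g - 1);  g**2 + 6*g - 7 = (g + 7)*(g - 1)
Cancel the common factors (g + 7), (g - 1).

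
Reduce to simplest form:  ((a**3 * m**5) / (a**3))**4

m**20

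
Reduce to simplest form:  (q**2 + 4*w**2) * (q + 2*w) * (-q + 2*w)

-q**4 + 16*w**4

Pair the conjugate factors: ((2*w)+q)((2*w)-q) = -q**2 + 4*w**2, then repeat with the next factor.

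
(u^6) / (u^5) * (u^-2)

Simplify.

1/u

Quotient: u^1
Multiply by (u^-2): add exponents.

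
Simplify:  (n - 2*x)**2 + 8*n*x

Expand the square and combine the 8*n*x term.

(n + 2*x)**2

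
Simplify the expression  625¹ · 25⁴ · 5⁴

5^16

625¹ = 5^4; 25⁴ = 5^8; 5⁴ = 5^4
Combine exponents: 5^16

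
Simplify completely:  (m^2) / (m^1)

Quotient: m^1

m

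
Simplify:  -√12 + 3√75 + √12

15*√3

√12 = 2*√3; 3√75 = 15*√3; √12 = 2*√3
Combine: (-2 + 15 + 2)·√3 = 15*√3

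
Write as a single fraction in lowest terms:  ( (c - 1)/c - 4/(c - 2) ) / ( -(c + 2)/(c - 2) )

Numerator: (c - 1)/c - 4/(c - 2) = (c**2 - 7*c + 2)/(c**2 - 2*c)
Denominator: -(c + 2)/(c - 2) = (-c - 2)/(c - 2)
Divide: ((c**2 - 7*c + 2)/(c**2 - 2*c)) · ((c - 2)/(-c - 2)) = (-c**2 + 7*c - 2)/(c**2 + 2*c)

(-c**2 + 7*c - 2)/(c**2 + 2*c)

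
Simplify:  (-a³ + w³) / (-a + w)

a² + a*w + w²

Factor as (a-b)(a^2+ab+b^2) with a=w, b=a.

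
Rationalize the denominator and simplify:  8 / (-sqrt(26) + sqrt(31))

Multiply numerator and denominator by sqrt(26) + sqrt(31).
Denominator becomes 5; numerator becomes 8*sqrt(26) + 8*sqrt(31).

(8*sqrt(26) + 8*sqrt(31))/5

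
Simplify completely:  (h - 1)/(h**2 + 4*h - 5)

Factor: h**2 + 4*h - 5 = (h - 1)*(h + 5)
Cancel the common factor (h - 1).

1/(h + 5)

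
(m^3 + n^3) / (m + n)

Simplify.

Factor as (a+b)(a^2-ab+b^2) with a=m, b=n.

m^2 - m*n + n^2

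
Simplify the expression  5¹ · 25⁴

5^9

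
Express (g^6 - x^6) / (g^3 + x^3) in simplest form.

g^3 - x^3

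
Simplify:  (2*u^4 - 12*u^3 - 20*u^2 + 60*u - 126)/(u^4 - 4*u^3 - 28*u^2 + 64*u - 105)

(2*u + 6)/(u + 5)

Factor: 2*u^4 - 12*u^3 - 20*u^2 + 60*u - 126 = 2*(u - 7)*(u + 3)*(u^2 - 2*u + 3);  u^4 - 4*u^3 - 28*u^2 + 64*u - 105 = (u^2 - 2*u + 3)*(u + 5)*(u - 7)
Cancel the common factors (u^2 - 2*u + 3), (u - 7).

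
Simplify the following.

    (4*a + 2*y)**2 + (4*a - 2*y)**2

Only the even-power cross terms survive.

32*a**2 + 8*y**2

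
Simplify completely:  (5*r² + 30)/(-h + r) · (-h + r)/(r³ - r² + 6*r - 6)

5/(r - 1)

Factor: 5*r² + 30 = 5·(r² + 6);  r³ - r² + 6*r - 6 = (r² + 6)·(r - 1)
Cancel the common factors (r² + 6), (-h + r).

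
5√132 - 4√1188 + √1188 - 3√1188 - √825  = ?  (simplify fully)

5√132 = 10*√33; 4√1188 = 24*√33; √1188 = 6*√33; 3√1188 = 18*√33; √825 = 5*√33
Combine: (10 - 24 + 6 - 18 - 5)·√33 = -31*√33

-31*√33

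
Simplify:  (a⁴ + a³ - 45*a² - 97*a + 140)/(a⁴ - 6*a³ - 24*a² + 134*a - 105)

Factor: a⁴ + a³ - 45*a² - 97*a + 140 = (a + 5)·(a - 1)·(a - 7)·(a + 4);  a⁴ - 6*a³ - 24*a² + 134*a - 105 = (a - 3)·(a + 5)·(a - 1)·(a - 7)
Cancel the common factors (a + 5), (a - 1), (a - 7).

(a + 4)/(a - 3)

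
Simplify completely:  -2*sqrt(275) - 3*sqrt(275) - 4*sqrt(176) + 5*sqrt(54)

2*sqrt(275) = 10*sqrt(11); 3*sqrt(275) = 15*sqrt(11); 4*sqrt(176) = 16*sqrt(11); 5*sqrt(54) = 15*sqrt(6)

-41*sqrt(11) + 15*sqrt(6)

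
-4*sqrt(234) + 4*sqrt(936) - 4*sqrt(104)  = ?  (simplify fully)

4*sqrt(26)

4*sqrt(234) = 12*sqrt(26); 4*sqrt(936) = 24*sqrt(26); 4*sqrt(104) = 8*sqrt(26)
Combine: (-12 + 24 - 8)·sqrt(26) = 4*sqrt(26)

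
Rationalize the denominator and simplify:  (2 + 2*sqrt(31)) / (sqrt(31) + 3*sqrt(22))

Multiply numerator and denominator by -3*sqrt(22) + sqrt(31).
Denominator becomes -167; numerator becomes -6*sqrt(682) - 6*sqrt(22) + 2*sqrt(31) + 62.

(-62 - 2*sqrt(31) + 6*sqrt(22) + 6*sqrt(682))/167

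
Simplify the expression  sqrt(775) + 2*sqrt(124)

9*sqrt(31)

sqrt(775) = 5*sqrt(31); 2*sqrt(124) = 4*sqrt(31)
Combine: (5 + 4)·sqrt(31) = 9*sqrt(31)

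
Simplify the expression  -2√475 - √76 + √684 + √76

-4*√19

2√475 = 10*√19; √76 = 2*√19; √684 = 6*√19; √76 = 2*√19
Combine: (-10 - 2 + 6 + 2)·√19 = -4*√19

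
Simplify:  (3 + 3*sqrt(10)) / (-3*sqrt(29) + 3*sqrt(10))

Multiply numerator and denominator by 3*sqrt(10) + 3*sqrt(29).
Denominator becomes -171; numerator becomes 9*sqrt(10) + 9*sqrt(29) + 90 + 9*sqrt(290).

(-sqrt(290) - 10 - sqrt(29) - sqrt(10))/19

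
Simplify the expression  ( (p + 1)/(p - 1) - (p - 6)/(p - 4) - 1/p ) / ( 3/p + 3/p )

Numerator: (p + 1)/(p - 1) - (p - 6)/(p - 4) - 1/p = (3*p^2 - 5*p - 4)/(p^3 - 5*p^2 + 4*p)
Denominator: 3/p + 3/p = 6/p
Divide: ((3*p^2 - 5*p - 4)/(p^3 - 5*p^2 + 4*p)) · (p/6) = (3*p^2 - 5*p - 4)/(6*p^2 - 30*p + 24)

(3*p^2 - 5*p - 4)/(6*p^2 - 30*p + 24)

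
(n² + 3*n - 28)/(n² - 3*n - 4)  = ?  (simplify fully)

Factor: n² + 3*n - 28 = (n + 7)·(n - 4);  n² - 3*n - 4 = (n - 4)·(n + 1)
Cancel the common factor (n - 4).

(n + 7)/(n + 1)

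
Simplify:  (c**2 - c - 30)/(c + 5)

c - 6

Factor: c**2 - c - 30 = (c - 6)*(c + 5)
Cancel the common factor (c + 5).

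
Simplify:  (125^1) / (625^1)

5^(-1)

125^1 = 5^3; 625^1 = 5^4
Combine exponents: 5^(-1)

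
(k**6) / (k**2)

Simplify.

k**4

Quotient: k**4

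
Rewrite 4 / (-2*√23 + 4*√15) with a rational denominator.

(2*√23 + 4*√15)/37

Multiply numerator and denominator by 2*√23 + 4*√15.
Denominator becomes 148; numerator becomes 8*√23 + 16*√15.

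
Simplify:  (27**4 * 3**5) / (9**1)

27**4 = 3**12; 3**5 = 3**5; 9**1 = 3**2
Combine exponents: 3**15

3**15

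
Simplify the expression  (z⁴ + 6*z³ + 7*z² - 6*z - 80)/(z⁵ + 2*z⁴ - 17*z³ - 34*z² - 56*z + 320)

Factor: z⁴ + 6*z³ + 7*z² - 6*z - 80 = (z + 5)·(z² + 3*z + 8)·(z - 2);  z⁵ + 2*z⁴ - 17*z³ - 34*z² - 56*z + 320 = (z + 5)·(z - 4)·(z - 2)·(z² + 3*z + 8)
Cancel the common factors (z² + 3*z + 8), (z + 5), (z - 2).

1/(z - 4)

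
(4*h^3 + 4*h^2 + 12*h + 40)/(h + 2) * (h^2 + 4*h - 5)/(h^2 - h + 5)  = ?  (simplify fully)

Factor: 4*h^3 + 4*h^2 + 12*h + 40 = 4*(h^2 - h + 5)*(h + 2);  h^2 + 4*h - 5 = (h - 1)*(h + 5)
Cancel the common factors (h^2 - h + 5), (h + 2).

4*h^2 + 16*h - 20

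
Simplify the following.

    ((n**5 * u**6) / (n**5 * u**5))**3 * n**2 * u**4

n**2*u**7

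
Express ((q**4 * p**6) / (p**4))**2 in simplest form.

p**4*q**8

Inside the bracket: q**4 * p**2
Raise to the power 2: q**8 * p**4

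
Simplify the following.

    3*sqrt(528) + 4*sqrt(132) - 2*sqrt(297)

14*sqrt(33)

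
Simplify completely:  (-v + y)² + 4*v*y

Expand the square and combine the 4*v*y term.

(v + y)²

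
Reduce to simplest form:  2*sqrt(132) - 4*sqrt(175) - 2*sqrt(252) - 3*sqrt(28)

2*sqrt(132) = 4*sqrt(33); 4*sqrt(175) = 20*sqrt(7); 2*sqrt(252) = 12*sqrt(7); 3*sqrt(28) = 6*sqrt(7)

-38*sqrt(7) + 4*sqrt(33)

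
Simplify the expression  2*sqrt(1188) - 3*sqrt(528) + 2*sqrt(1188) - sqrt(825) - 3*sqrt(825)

2*sqrt(1188) = 12*sqrt(33); 3*sqrt(528) = 12*sqrt(33); 2*sqrt(1188) = 12*sqrt(33); sqrt(825) = 5*sqrt(33); 3*sqrt(825) = 15*sqrt(33)
Combine: (12 - 12 + 12 - 5 - 15)·sqrt(33) = -8*sqrt(33)

-8*sqrt(33)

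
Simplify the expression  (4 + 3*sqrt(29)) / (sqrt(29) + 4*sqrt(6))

Multiply numerator and denominator by -4*sqrt(6) + sqrt(29).
Denominator becomes -67; numerator becomes -12*sqrt(174) - 16*sqrt(6) + 4*sqrt(29) + 87.

(-87 - 4*sqrt(29) + 16*sqrt(6) + 12*sqrt(174))/67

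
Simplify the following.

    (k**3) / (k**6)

Quotient: (k**-3)

k**(-3)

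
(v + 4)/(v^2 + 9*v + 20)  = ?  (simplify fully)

1/(v + 5)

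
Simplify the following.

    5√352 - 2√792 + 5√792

38*√22

5√352 = 20*√22; 2√792 = 12*√22; 5√792 = 30*√22
Combine: (20 - 12 + 30)·√22 = 38*√22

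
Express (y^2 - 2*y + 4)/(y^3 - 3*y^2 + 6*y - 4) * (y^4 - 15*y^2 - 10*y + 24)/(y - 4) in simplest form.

Factor: y^3 - 3*y^2 + 6*y - 4 = (y^2 - 2*y + 4)*(y - 1);  y^4 - 15*y^2 - 10*y + 24 = (y - 1)*(y - 4)*(y + 2)*(y + 3)
Cancel the common factors (y^2 - 2*y + 4), (y - 4), (y - 1).

y^2 + 5*y + 6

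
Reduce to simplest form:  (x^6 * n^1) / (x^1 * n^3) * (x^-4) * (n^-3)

x/n^5

Quotient: x^5 * (n^-2)
Multiply by (x^-4) * (n^-3): add exponents.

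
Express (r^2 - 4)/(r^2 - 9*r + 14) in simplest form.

(r + 2)/(r - 7)

Factor: r^2 - 4 = (r - 2)*(r + 2);  r^2 - 9*r + 14 = (r - 2)*(r - 7)
Cancel the common factor (r - 2).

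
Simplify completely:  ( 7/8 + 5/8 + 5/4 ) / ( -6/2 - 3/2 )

Numerator: 7/8 + 5/8 + 5/4 = 11/4
Denominator: -6/2 - 3/2 = -9/2
Divide: (11/4) · (-2/9) = -11/18

-11/18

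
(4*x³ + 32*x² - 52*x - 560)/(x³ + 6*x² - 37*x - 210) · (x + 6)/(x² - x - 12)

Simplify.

(4*x + 24)/(x² - 3*x - 18)

Factor: 4*x³ + 32*x² - 52*x - 560 = 4·(x + 5)·(x + 7)·(x - 4);  x³ + 6*x² - 37*x - 210 = (x + 5)·(x - 6)·(x + 7);  x² - x - 12 = (x + 3)·(x - 4)
Cancel the common factors (x + 7), (x + 5), (x - 4).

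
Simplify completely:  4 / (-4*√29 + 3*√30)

(-8*√29 - 6*√30)/97

Multiply numerator and denominator by 3*√30 + 4*√29.
Denominator becomes -194; numerator becomes 12*√30 + 16*√29.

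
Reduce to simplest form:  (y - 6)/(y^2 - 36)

1/(y + 6)

Factor: y^2 - 36 = (y + 6)*(y - 6)
Cancel the common factor (y - 6).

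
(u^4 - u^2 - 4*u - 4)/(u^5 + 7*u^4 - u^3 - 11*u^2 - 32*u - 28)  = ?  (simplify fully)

Factor: u^4 - u^2 - 4*u - 4 = (u^2 + u + 2)*(u - 2)*(u + 1);  u^5 + 7*u^4 - u^3 - 11*u^2 - 32*u - 28 = (u + 1)*(u + 7)*(u^2 + u + 2)*(u - 2)
Cancel the common factors (u^2 + u + 2), (u - 2), (u + 1).

1/(u + 7)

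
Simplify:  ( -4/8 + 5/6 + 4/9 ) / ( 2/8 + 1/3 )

Numerator: -4/8 + 5/6 + 4/9 = 7/9
Denominator: 2/8 + 1/3 = 7/12
Divide: (7/9) · (12/7) = 4/3

4/3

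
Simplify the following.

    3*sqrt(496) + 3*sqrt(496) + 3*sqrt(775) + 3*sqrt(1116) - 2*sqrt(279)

51*sqrt(31)

3*sqrt(496) = 12*sqrt(31); 3*sqrt(496) = 12*sqrt(31); 3*sqrt(775) = 15*sqrt(31); 3*sqrt(1116) = 18*sqrt(31); 2*sqrt(279) = 6*sqrt(31)
Combine: (12 + 12 + 15 + 18 - 6)·sqrt(31) = 51*sqrt(31)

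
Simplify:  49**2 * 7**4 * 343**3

49**2 = 7**4; 7**4 = 7**4; 343**3 = 7**9
Combine exponents: 7**17

7**17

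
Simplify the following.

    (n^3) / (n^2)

n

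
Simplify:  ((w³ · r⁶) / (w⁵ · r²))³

Inside the bracket: (w^-2) · r⁴
Raise to the power 3: (w^-6) · r^12

r^12/w⁶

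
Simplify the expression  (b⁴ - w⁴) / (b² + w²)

b² - w²

Factor b^4 - w^4 and cancel (b² + w²).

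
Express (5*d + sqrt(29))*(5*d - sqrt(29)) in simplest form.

(5*d)**2 - (sqrt(29))**2 = 25*d**2 - 29.

25*d**2 - 29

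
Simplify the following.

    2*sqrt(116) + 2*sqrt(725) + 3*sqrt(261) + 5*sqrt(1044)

2*sqrt(116) = 4*sqrt(29); 2*sqrt(725) = 10*sqrt(29); 3*sqrt(261) = 9*sqrt(29); 5*sqrt(1044) = 30*sqrt(29)

53*sqrt(29)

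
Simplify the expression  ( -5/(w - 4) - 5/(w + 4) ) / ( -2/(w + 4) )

Numerator: -5/(w - 4) - 5/(w + 4) = -10*w/(w^2 - 16)
Denominator: -2/(w + 4) = -2/(w + 4)
Divide: (-10*w/(w^2 - 16)) · (-w/2 - 2) = 5*w/(w - 4)

5*w/(w - 4)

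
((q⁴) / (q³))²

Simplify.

Inside the bracket: q¹
Raise to the power 2: q²

q²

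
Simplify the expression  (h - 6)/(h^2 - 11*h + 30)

Factor: h^2 - 11*h + 30 = (h - 6)*(h - 5)
Cancel the common factor (h - 6).

1/(h - 5)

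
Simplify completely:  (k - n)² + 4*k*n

(k + n)²

After expansion: k² + 2*k*n + n² — a perfect-square trinomial.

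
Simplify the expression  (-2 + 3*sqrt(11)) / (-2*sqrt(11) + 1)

(-64 + sqrt(11))/43

Multiply numerator and denominator by 1 + 2*sqrt(11).
Denominator becomes -43; numerator becomes -sqrt(11) + 64.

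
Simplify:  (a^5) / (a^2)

Quotient: a^3

a^3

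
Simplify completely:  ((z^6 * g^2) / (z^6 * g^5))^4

g^(-12)

Inside the bracket: (g^-3)
Raise to the power 4: (g^-12)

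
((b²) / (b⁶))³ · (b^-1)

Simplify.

b^(-13)

Inside the bracket: (b^-4)
Raise to the power 3: (b^-12)
Multiply by (b^-1): add exponents.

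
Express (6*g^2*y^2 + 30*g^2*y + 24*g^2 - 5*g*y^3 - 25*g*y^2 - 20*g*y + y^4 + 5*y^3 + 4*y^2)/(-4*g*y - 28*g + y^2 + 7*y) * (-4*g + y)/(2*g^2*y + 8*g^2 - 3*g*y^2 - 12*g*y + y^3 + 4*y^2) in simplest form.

(-3*g*y - 3*g + y^2 + y)/(-g*y - 7*g + y^2 + 7*y)

Factor: 6*g^2*y^2 + 30*g^2*y + 24*g^2 - 5*g*y^3 - 25*g*y^2 - 20*g*y + y^4 + 5*y^3 + 4*y^2 = (-2*g + y)*(y + 4)*(y + 1)*(-3*g + y);  -4*g*y - 28*g + y^2 + 7*y = (y + 7)*(-4*g + y);  2*g^2*y + 8*g^2 - 3*g*y^2 - 12*g*y + y^3 + 4*y^2 = (-2*g + y)*(-g + y)*(y + 4)
Cancel the common factors (y + 4), (-2*g + y), (-4*g + y).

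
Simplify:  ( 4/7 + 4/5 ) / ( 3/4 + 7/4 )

96/175

Numerator: 4/7 + 4/5 = 48/35
Denominator: 3/4 + 7/4 = 5/2
Divide: (48/35) · (2/5) = 96/175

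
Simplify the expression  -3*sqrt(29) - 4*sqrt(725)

-23*sqrt(29)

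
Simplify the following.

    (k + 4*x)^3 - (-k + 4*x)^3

Only the odd-power cross terms survive.

2*k*(k^2 + 48*x^2)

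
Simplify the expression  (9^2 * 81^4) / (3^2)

3^18

9^2 = 3^4; 81^4 = 3^16; 3^2 = 3^2
Combine exponents: 3^18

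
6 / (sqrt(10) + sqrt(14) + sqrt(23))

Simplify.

(-24*sqrt(805) + 6*sqrt(23) + 114*sqrt(14) + 162*sqrt(10))/559

Group as (sqrt(14) + sqrt(23)) + sqrt(10); multiply by (sqrt(14) + sqrt(23)) - sqrt(10), then rationalise the remaining surd.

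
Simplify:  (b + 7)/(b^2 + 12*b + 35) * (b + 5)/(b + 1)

1/(b + 1)

Factor: b^2 + 12*b + 35 = (b + 5)*(b + 7)
Cancel the common factors (b + 5), (b + 7).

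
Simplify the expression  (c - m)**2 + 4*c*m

After expansion: c**2 + 2*c*m + m**2 — a perfect-square trinomial.

(c + m)**2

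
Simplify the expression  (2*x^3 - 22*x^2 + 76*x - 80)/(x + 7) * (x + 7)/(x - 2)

Factor: 2*x^3 - 22*x^2 + 76*x - 80 = 2*(x - 2)*(x - 5)*(x - 4)
Cancel the common factors (x + 7), (x - 2).

2*x^2 - 18*x + 40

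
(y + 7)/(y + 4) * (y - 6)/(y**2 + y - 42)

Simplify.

1/(y + 4)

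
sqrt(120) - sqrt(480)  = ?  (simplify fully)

sqrt(120) = 2*sqrt(30); sqrt(480) = 4*sqrt(30)
Combine: (2 - 4)·sqrt(30) = -2*sqrt(30)

-2*sqrt(30)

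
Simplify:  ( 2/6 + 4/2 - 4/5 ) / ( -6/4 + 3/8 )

Numerator: 2/6 + 4/2 - 4/5 = 23/15
Denominator: -6/4 + 3/8 = -9/8
Divide: (23/15) · (-8/9) = -184/135

-184/135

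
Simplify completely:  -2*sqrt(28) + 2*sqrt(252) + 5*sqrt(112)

28*sqrt(7)

2*sqrt(28) = 4*sqrt(7); 2*sqrt(252) = 12*sqrt(7); 5*sqrt(112) = 20*sqrt(7)
Combine: (-4 + 12 + 20)·sqrt(7) = 28*sqrt(7)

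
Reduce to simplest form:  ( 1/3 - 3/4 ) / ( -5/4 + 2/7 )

35/81

Numerator: 1/3 - 3/4 = -5/12
Denominator: -5/4 + 2/7 = -27/28
Divide: (-5/12) · (-28/27) = 35/81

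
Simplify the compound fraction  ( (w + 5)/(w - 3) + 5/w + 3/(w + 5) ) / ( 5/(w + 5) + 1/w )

Numerator: (w + 5)/(w - 3) + 5/w + 3/(w + 5) = (w³ + 18*w² + 26*w - 75)/(w³ + 2*w² - 15*w)
Denominator: 5/(w + 5) + 1/w = (6*w + 5)/(w² + 5*w)
Divide: ((w³ + 18*w² + 26*w - 75)/(w³ + 2*w² - 15*w)) · ((w² + 5*w)/(6*w + 5)) = (w³ + 18*w² + 26*w - 75)/(6*w² - 13*w - 15)

(w³ + 18*w² + 26*w - 75)/(6*w² - 13*w - 15)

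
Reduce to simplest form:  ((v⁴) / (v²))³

Inside the bracket: v²
Raise to the power 3: v⁶

v⁶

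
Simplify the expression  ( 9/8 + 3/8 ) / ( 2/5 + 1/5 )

Numerator: 9/8 + 3/8 = 3/2
Denominator: 2/5 + 1/5 = 3/5
Divide: (3/2) · (5/3) = 5/2

5/2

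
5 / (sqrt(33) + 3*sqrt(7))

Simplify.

Multiply numerator and denominator by -3*sqrt(7) + sqrt(33).
Denominator becomes -30; numerator becomes -15*sqrt(7) + 5*sqrt(33).

(-sqrt(33) + 3*sqrt(7))/6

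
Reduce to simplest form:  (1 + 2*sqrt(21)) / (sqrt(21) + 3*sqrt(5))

Multiply numerator and denominator by -3*sqrt(5) + sqrt(21).
Denominator becomes -24; numerator becomes -6*sqrt(105) - 3*sqrt(5) + sqrt(21) + 42.

(-42 - sqrt(21) + 3*sqrt(5) + 6*sqrt(105))/24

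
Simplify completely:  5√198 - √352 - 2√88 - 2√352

5√198 = 15*√22; √352 = 4*√22; 2√88 = 4*√22; 2√352 = 8*√22
Combine: (15 - 4 - 4 - 8)·√22 = -√22

-√22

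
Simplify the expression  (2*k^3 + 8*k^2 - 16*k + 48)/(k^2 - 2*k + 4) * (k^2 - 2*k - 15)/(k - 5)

Factor: 2*k^3 + 8*k^2 - 16*k + 48 = 2*(k + 6)*(k^2 - 2*k + 4);  k^2 - 2*k - 15 = (k + 3)*(k - 5)
Cancel the common factors (k^2 - 2*k + 4), (k - 5).

2*k^2 + 18*k + 36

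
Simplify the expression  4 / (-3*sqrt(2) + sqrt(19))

12*sqrt(2) + 4*sqrt(19)

Multiply numerator and denominator by 3*sqrt(2) + sqrt(19).
Denominator becomes 1; numerator becomes 12*sqrt(2) + 4*sqrt(19).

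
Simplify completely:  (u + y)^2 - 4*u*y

Expanding gives u^2 - 2*u*y + y^2, a perfect square.

(u - y)^2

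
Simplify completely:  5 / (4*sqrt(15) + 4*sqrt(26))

(-5*sqrt(15) + 5*sqrt(26))/44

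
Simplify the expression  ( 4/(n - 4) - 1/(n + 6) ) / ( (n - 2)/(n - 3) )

Numerator: 4/(n - 4) - 1/(n + 6) = (3*n + 28)/(n² + 2*n - 24)
Denominator: (n - 2)/(n - 3) = (n - 2)/(n - 3)
Divide: ((3*n + 28)/(n² + 2*n - 24)) · ((n - 3)/(n - 2)) = (3*n² + 19*n - 84)/(n³ - 28*n + 48)

(3*n² + 19*n - 84)/(n³ - 28*n + 48)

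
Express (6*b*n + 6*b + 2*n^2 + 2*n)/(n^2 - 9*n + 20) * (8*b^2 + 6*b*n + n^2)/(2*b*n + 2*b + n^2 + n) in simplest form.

(24*b^2 + 14*b*n + 2*n^2)/(n^2 - 9*n + 20)

Factor: 6*b*n + 6*b + 2*n^2 + 2*n = 2*(3*b + n)*(n + 1);  n^2 - 9*n + 20 = (n - 5)*(n - 4);  8*b^2 + 6*b*n + n^2 = (4*b + n)*(2*b + n);  2*b*n + 2*b + n^2 + n = (n + 1)*(2*b + n)
Cancel the common factors (n + 1), (2*b + n).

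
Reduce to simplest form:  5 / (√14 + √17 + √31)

Group as (√14 + √31) + √17; multiply by (√14 + √31) - √17, then rationalise the remaining surd.

(-5*√7378 + 70*√17 + 85*√14)/476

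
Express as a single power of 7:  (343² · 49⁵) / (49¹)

343² = 7^6; 49⁵ = 7^10; 49¹ = 7^2
Combine exponents: 7^14

7^14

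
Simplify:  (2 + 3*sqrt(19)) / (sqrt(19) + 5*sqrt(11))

Multiply numerator and denominator by -5*sqrt(11) + sqrt(19).
Denominator becomes -256; numerator becomes -15*sqrt(209) - 10*sqrt(11) + 2*sqrt(19) + 57.

(-57 - 2*sqrt(19) + 10*sqrt(11) + 15*sqrt(209))/256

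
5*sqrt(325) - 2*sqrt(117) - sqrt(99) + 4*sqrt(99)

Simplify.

5*sqrt(325) = 25*sqrt(13); 2*sqrt(117) = 6*sqrt(13); sqrt(99) = 3*sqrt(11); 4*sqrt(99) = 12*sqrt(11)

9*sqrt(11) + 19*sqrt(13)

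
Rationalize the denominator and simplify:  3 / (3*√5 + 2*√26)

Multiply numerator and denominator by -3*√5 + 2*√26.
Denominator becomes 59; numerator becomes -9*√5 + 6*√26.

(-9*√5 + 6*√26)/59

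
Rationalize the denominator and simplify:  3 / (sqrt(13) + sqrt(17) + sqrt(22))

(-3*sqrt(4862) + 12*sqrt(22) + 27*sqrt(17) + 39*sqrt(13))/410

Group as (sqrt(13) + sqrt(22)) + sqrt(17); multiply by (sqrt(13) + sqrt(22)) - sqrt(17), then rationalise the remaining surd.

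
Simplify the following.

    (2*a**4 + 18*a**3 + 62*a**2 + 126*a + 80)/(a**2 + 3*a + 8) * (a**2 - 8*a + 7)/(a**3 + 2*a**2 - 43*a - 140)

(2*a**2 - 2)/(a + 4)

Factor: 2*a**4 + 18*a**3 + 62*a**2 + 126*a + 80 = 2*(a + 5)*(a + 1)*(a**2 + 3*a + 8);  a**2 - 8*a + 7 = (a - 1)*(a - 7);  a**3 + 2*a**2 - 43*a - 140 = (a + 4)*(a - 7)*(a + 5)
Cancel the common factors (a**2 + 3*a + 8), (a + 5), (a - 7).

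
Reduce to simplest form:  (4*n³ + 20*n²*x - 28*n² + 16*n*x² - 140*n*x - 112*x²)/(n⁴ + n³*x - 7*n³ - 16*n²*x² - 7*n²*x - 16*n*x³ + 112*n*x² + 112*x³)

-4/(-n + 4*x)

Factor: 4*n³ + 20*n²*x - 28*n² + 16*n*x² - 140*n*x - 112*x² = 4·(n - 7)·(n + x)·(n + 4*x);  n⁴ + n³*x - 7*n³ - 16*n²*x² - 7*n²*x - 16*n*x³ + 112*n*x² + 112*x³ = (n - 7)·(n - 4*x)·(n + x)·(n + 4*x)
Cancel the common factors (n + x), (n + 4*x), (n - 7).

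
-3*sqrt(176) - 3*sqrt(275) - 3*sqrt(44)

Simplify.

3*sqrt(176) = 12*sqrt(11); 3*sqrt(275) = 15*sqrt(11); 3*sqrt(44) = 6*sqrt(11)
Combine: (-12 - 15 - 6)·sqrt(11) = -33*sqrt(11)

-33*sqrt(11)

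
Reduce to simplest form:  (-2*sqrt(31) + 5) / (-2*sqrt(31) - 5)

Multiply numerator and denominator by -5 + 2*sqrt(31).
Denominator becomes -99; numerator becomes -149 + 20*sqrt(31).

(-20*sqrt(31) + 149)/99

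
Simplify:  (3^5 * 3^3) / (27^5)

3^5 = 3^5; 3^3 = 3^3; 27^5 = 3^15
Combine exponents: 3^(-7)

3^(-7)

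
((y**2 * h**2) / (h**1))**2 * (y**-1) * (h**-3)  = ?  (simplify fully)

Inside the bracket: y**2 * h**1
Raise to the power 2: y**4 * h**2
Multiply by (y**-1) * (h**-3): add exponents.

y**3/h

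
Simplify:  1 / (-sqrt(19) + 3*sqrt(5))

(sqrt(19) + 3*sqrt(5))/26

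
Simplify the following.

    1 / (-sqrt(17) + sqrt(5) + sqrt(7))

Group as (sqrt(5) + sqrt(7)) - sqrt(17); multiply by (sqrt(5) + sqrt(7)) + sqrt(17), then rationalise the remaining surd.

(5*sqrt(17) + 15*sqrt(7) + 19*sqrt(5) + 2*sqrt(595))/115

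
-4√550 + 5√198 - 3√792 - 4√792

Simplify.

4√550 = 20*√22; 5√198 = 15*√22; 3√792 = 18*√22; 4√792 = 24*√22
Combine: (-20 + 15 - 18 - 24)·√22 = -47*√22

-47*√22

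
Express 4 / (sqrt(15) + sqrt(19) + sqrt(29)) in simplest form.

Group as (sqrt(19) + sqrt(29)) + sqrt(15); multiply by (sqrt(19) + sqrt(29)) - sqrt(15), then rationalise the remaining surd.

(-8*sqrt(8265) + 20*sqrt(29) + 100*sqrt(19) + 132*sqrt(15))/1115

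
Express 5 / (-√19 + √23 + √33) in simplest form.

Group as (√23 + √33) - √19; multiply by (√23 + √33) + √19, then rationalise the remaining surd.

(-185*√19 + 45*√33 + 145*√23 + 10*√14421)/1667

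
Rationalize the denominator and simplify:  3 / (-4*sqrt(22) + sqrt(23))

(-12*sqrt(22) - 3*sqrt(23))/329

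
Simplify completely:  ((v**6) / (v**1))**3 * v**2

v**17

Inside the bracket: v**5
Raise to the power 3: v**15
Multiply by v**2: add exponents.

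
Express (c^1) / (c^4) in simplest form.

Quotient: (c^-3)

c^(-3)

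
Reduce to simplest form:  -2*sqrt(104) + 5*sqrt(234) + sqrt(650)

16*sqrt(26)

2*sqrt(104) = 4*sqrt(26); 5*sqrt(234) = 15*sqrt(26); sqrt(650) = 5*sqrt(26)
Combine: (-4 + 15 + 5)·sqrt(26) = 16*sqrt(26)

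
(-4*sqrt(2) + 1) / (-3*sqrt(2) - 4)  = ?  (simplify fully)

(-19*sqrt(2) + 28)/2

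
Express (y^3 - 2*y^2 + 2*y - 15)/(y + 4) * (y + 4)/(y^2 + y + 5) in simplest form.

Factor: y^3 - 2*y^2 + 2*y - 15 = (y - 3)*(y^2 + y + 5)
Cancel the common factors (y^2 + y + 5), (y + 4).

y - 3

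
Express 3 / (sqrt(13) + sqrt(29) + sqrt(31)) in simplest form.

Group as (sqrt(13) + sqrt(29)) + sqrt(31); multiply by (sqrt(13) + sqrt(29)) - sqrt(31), then rationalise the remaining surd.

(-6*sqrt(11687) + 33*sqrt(31) + 45*sqrt(29) + 141*sqrt(13))/1387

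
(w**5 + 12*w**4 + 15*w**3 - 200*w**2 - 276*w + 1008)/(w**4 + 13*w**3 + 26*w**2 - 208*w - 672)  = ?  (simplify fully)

(w**2 - 5*w + 6)/(w - 4)

Factor: w**5 + 12*w**4 + 15*w**3 - 200*w**2 - 276*w + 1008 = (w + 7)*(w - 2)*(w + 6)*(w + 4)*(w - 3);  w**4 + 13*w**3 + 26*w**2 - 208*w - 672 = (w + 7)*(w + 6)*(w + 4)*(w - 4)
Cancel the common factors (w + 6), (w + 4), (w + 7).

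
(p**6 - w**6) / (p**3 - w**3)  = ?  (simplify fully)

p**3 + w**3

Factor p**6 - w**6 and cancel (p**3 - w**3).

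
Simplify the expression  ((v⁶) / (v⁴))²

v⁴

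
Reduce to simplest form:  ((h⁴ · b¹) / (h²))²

b²*h⁴

Inside the bracket: h² · b¹
Raise to the power 2: h⁴ · b²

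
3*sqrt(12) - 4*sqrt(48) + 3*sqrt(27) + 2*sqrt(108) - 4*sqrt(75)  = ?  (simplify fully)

3*sqrt(12) = 6*sqrt(3); 4*sqrt(48) = 16*sqrt(3); 3*sqrt(27) = 9*sqrt(3); 2*sqrt(108) = 12*sqrt(3); 4*sqrt(75) = 20*sqrt(3)
Combine: (6 - 16 + 9 + 12 - 20)·sqrt(3) = -9*sqrt(3)

-9*sqrt(3)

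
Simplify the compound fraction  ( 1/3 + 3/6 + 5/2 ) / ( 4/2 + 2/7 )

Numerator: 1/3 + 3/6 + 5/2 = 10/3
Denominator: 4/2 + 2/7 = 16/7
Divide: (10/3) · (7/16) = 35/24

35/24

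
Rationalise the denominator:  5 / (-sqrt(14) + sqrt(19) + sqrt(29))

Group as (sqrt(19) + sqrt(29)) - sqrt(14); multiply by (sqrt(19) + sqrt(29)) + sqrt(14), then rationalise the remaining surd.

(-85*sqrt(14) + 10*sqrt(29) + 60*sqrt(19) + 5*sqrt(7714))/524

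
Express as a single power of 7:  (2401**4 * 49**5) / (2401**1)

7**22

2401**4 = 7**16; 49**5 = 7**10; 2401**1 = 7**4
Combine exponents: 7**22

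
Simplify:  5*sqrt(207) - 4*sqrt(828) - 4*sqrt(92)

-17*sqrt(23)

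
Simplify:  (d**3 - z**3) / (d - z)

d**2 + d*z + z**2

d**3 - z**3 = (d - z)(d**2 + d*z + z**2).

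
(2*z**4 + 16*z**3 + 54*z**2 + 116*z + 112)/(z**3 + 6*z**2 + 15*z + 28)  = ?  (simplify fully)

2*z + 4

Factor: 2*z**4 + 16*z**3 + 54*z**2 + 116*z + 112 = 2*(z + 2)*(z**2 + 2*z + 7)*(z + 4);  z**3 + 6*z**2 + 15*z + 28 = (z**2 + 2*z + 7)*(z + 4)
Cancel the common factors (z**2 + 2*z + 7), (z + 4).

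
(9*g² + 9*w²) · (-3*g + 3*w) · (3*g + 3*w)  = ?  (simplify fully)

-81*g⁴ + 81*w⁴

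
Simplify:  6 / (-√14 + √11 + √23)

Group as (√11 + √23) - √14; multiply by (√11 + √23) + √14, then rationalise the remaining surd.

(-10*√14 + √23 + 13*√11 + √3542)/51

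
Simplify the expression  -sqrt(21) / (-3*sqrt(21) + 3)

(sqrt(21) + 21)/60

Multiply numerator and denominator by 3 + 3*sqrt(21).
Denominator becomes -180; numerator becomes -63 - 3*sqrt(21).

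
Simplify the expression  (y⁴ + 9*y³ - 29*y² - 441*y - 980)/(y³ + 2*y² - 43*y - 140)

Factor: y⁴ + 9*y³ - 29*y² - 441*y - 980 = (y + 4)·(y + 5)·(y - 7)·(y + 7);  y³ + 2*y² - 43*y - 140 = (y + 4)·(y + 5)·(y - 7)
Cancel the common factors (y - 7), (y + 5), (y + 4).

y + 7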